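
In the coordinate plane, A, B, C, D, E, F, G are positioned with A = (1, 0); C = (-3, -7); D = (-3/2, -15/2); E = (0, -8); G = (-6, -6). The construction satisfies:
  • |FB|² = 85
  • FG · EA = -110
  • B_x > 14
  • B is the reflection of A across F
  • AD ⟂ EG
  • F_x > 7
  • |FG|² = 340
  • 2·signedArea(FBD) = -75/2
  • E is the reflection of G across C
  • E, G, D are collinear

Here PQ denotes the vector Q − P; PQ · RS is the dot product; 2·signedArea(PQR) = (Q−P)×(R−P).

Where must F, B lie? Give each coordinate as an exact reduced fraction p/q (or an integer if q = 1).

1. F_x = 8  [line -1·x + -8·y + 56 = 0 ∩ |FG|² = 340]
2. F_y = 6  [line -1·x + -8·y + 56 = 0 ∩ |FG|² = 340]
   → F = (8, 6)
3. B_x = 15  [2·signedArea(FBD) = -75/2 ∩ B is the reflection of A across F]
4. B_y = 12  [2·signedArea(FBD) = -75/2 ∩ B is the reflection of A across F]
   → B = (15, 12)

B = (15, 12)
F = (8, 6)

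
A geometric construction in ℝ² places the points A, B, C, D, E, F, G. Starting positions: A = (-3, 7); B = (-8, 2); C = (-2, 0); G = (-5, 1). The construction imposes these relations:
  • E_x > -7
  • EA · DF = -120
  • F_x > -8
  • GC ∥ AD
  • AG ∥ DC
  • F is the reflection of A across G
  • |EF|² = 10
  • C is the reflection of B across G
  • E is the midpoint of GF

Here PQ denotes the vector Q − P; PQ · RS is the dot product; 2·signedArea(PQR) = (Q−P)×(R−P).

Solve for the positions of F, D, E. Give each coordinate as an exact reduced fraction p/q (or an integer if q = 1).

1. F_x = -7  [F is the reflection of A across G]
2. F_y = -5  [F is the reflection of A across G]
   → F = (-7, -5)
3. D_x = 0  [AG ∥ DC ∩ GC ∥ AD]
4. D_y = 6  [AG ∥ DC ∩ GC ∥ AD]
   → D = (0, 6)
5. E_x = -6  [E is the midpoint of GF]
6. E_y = -2  [E is the midpoint of GF]
   → E = (-6, -2)

D = (0, 6)
E = (-6, -2)
F = (-7, -5)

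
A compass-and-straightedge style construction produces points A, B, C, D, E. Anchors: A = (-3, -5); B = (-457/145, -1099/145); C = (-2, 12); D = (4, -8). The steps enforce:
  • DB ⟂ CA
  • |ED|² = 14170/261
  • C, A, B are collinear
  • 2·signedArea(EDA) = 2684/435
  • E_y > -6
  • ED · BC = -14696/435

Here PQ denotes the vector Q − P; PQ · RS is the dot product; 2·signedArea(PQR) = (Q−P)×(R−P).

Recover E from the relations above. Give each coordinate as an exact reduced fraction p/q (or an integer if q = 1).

E = (-1327/435, -2549/435)

1. E_x = -1327/435  [ED · BC = -14696/435 ∩ 2·signedArea(EDA) = 2684/435]
2. E_y = -2549/435  [ED · BC = -14696/435 ∩ 2·signedArea(EDA) = 2684/435]
   → E = (-1327/435, -2549/435)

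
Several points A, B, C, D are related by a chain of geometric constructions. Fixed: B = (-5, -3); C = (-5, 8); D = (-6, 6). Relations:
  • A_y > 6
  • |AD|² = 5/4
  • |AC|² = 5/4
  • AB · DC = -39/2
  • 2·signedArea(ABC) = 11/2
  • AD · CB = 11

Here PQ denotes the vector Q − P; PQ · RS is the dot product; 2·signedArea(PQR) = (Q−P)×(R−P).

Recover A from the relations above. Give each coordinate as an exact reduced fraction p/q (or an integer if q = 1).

1. A_x = -11/2  [AD · CB = 11 ∩ 2·signedArea(ABC) = 11/2]
2. A_y = 7  [AD · CB = 11 ∩ 2·signedArea(ABC) = 11/2]
   → A = (-11/2, 7)

A = (-11/2, 7)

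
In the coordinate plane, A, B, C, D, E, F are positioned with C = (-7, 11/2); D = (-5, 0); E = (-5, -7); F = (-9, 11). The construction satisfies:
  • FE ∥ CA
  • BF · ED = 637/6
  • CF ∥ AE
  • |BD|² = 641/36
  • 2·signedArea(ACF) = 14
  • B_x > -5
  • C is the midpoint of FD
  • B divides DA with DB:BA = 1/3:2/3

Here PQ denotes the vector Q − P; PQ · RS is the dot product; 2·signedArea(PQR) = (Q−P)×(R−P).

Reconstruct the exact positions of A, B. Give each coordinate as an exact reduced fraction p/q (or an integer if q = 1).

1. A_x = -3  [CF ∥ AE ∩ FE ∥ CA]
2. A_y = -25/2  [CF ∥ AE ∩ FE ∥ CA]
   → A = (-3, -25/2)
3. B_x = -13/3  [B divides DA with DB:BA = 1/3:2/3]
4. B_y = -25/6  [B divides DA with DB:BA = 1/3:2/3]
   → B = (-13/3, -25/6)

A = (-3, -25/2)
B = (-13/3, -25/6)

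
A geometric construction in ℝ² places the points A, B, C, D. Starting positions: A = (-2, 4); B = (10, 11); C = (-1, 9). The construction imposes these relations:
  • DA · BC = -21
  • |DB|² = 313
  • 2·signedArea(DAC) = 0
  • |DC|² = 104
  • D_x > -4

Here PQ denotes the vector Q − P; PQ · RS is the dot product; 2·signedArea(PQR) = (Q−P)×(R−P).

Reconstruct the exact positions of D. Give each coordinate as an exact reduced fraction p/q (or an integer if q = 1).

D = (-3, -1)

1. D_x = -3  [2·signedArea(DAC) = 0 ∩ DA · BC = -21]
2. D_y = -1  [2·signedArea(DAC) = 0 ∩ DA · BC = -21]
   → D = (-3, -1)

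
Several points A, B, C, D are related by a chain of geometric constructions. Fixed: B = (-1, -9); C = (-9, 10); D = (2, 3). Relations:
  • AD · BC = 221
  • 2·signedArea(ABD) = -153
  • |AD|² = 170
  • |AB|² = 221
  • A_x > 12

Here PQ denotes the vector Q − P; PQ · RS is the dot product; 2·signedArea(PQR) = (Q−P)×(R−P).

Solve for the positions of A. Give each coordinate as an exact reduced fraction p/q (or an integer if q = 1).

A = (13, -4)

1. A_x = 13  [2·signedArea(ABD) = -153 ∩ AD · BC = 221]
2. A_y = -4  [2·signedArea(ABD) = -153 ∩ AD · BC = 221]
   → A = (13, -4)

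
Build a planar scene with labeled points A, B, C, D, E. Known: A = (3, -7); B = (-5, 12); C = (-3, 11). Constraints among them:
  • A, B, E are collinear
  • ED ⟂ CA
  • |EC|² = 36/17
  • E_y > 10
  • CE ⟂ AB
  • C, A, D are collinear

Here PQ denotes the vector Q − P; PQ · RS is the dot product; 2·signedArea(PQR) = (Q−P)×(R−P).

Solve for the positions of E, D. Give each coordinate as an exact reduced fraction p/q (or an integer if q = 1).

1. E_x = -369/85  [A, B, E are collinear ∩ CE ⟂ AB]
2. E_y = 887/85  [A, B, E are collinear ∩ CE ⟂ AB]
   → E = (-369/85, 887/85)
3. D_x = -252/85  [C, A, D are collinear ∩ ED ⟂ CA]
4. D_y = 926/85  [C, A, D are collinear ∩ ED ⟂ CA]
   → D = (-252/85, 926/85)

D = (-252/85, 926/85)
E = (-369/85, 887/85)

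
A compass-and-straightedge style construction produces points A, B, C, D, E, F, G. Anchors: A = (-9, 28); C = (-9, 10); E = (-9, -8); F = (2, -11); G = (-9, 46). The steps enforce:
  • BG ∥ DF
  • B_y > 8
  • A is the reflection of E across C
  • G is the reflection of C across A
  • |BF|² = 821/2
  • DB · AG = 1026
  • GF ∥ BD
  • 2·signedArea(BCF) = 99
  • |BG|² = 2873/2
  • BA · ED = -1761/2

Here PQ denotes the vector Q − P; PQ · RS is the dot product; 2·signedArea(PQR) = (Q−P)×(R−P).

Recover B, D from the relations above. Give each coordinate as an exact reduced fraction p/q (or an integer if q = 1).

B = (-7/2, 17/2)
D = (15/2, -97/2)

1. B_x = -7/2  [line 21·x + 11·y + -20 = 0 ∩ |BF|² = 821/2]
2. B_y = 17/2  [line 21·x + 11·y + -20 = 0 ∩ |BF|² = 821/2]
   → B = (-7/2, 17/2)
3. D_x = 15/2  [BA · ED = -1761/2 ∩ BG ∥ DF]
4. D_y = -97/2  [BA · ED = -1761/2 ∩ BG ∥ DF]
   → D = (15/2, -97/2)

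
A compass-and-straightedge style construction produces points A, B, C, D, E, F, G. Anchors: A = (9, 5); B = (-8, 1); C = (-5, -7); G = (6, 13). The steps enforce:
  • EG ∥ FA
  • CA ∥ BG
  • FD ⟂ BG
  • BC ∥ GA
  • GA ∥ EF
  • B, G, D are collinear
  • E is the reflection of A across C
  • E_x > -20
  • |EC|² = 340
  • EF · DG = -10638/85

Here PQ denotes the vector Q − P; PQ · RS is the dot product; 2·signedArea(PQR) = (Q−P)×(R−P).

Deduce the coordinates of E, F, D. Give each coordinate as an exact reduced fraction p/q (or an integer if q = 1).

1. E_x = -19  [E is the reflection of A across C]
2. E_y = -19  [E is the reflection of A across C]
   → E = (-19, -19)
3. F_x = -16  [EG ∥ FA ∩ GA ∥ EF]
4. F_y = -27  [EG ∥ FA ∩ GA ∥ EF]
   → F = (-16, -27)
5. D_x = -2248/85  [B, G, D are collinear ∩ FD ⟂ BG]
6. D_y = -1259/85  [B, G, D are collinear ∩ FD ⟂ BG]
   → D = (-2248/85, -1259/85)

D = (-2248/85, -1259/85)
E = (-19, -19)
F = (-16, -27)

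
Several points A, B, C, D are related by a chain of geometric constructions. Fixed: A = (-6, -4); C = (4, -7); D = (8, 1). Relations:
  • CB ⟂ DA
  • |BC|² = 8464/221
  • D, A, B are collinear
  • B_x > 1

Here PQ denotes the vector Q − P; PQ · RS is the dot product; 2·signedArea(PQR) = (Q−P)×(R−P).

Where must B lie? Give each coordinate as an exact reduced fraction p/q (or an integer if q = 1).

B = (424/221, -259/221)

1. B_x = 424/221  [D, A, B are collinear ∩ CB ⟂ DA]
2. B_y = -259/221  [D, A, B are collinear ∩ CB ⟂ DA]
   → B = (424/221, -259/221)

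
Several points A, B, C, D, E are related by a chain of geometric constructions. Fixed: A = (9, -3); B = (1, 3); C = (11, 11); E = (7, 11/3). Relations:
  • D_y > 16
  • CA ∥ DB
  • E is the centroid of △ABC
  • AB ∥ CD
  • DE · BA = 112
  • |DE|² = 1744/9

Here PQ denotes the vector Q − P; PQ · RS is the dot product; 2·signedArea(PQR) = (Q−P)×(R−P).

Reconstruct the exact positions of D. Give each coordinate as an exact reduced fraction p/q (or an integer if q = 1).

D = (3, 17)

1. D_x = 3  [CA ∥ DB ∩ AB ∥ CD]
2. D_y = 17  [CA ∥ DB ∩ AB ∥ CD]
   → D = (3, 17)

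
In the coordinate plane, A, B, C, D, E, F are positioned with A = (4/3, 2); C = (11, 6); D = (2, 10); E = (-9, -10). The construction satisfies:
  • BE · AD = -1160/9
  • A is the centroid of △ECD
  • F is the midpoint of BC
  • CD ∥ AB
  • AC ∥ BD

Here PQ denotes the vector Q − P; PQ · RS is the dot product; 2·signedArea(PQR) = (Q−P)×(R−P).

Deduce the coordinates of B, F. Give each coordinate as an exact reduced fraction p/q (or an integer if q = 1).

1. B_x = -23/3  [AC ∥ BD ∩ CD ∥ AB]
2. B_y = 6  [AC ∥ BD ∩ CD ∥ AB]
   → B = (-23/3, 6)
3. F_x = 5/3  [F is the midpoint of BC]
4. F_y = 6  [F is the midpoint of BC]
   → F = (5/3, 6)

B = (-23/3, 6)
F = (5/3, 6)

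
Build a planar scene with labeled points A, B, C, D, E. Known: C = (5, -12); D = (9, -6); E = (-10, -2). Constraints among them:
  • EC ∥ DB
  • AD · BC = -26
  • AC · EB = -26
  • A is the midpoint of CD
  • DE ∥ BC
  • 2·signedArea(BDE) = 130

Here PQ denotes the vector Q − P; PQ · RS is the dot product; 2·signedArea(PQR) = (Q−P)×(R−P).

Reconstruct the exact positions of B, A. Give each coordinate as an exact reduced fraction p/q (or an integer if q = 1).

1. B_x = 24  [DE ∥ BC ∩ EC ∥ DB]
2. B_y = -16  [DE ∥ BC ∩ EC ∥ DB]
   → B = (24, -16)
3. A_x = 7  [A is the midpoint of CD]
4. A_y = -9  [A is the midpoint of CD]
   → A = (7, -9)

A = (7, -9)
B = (24, -16)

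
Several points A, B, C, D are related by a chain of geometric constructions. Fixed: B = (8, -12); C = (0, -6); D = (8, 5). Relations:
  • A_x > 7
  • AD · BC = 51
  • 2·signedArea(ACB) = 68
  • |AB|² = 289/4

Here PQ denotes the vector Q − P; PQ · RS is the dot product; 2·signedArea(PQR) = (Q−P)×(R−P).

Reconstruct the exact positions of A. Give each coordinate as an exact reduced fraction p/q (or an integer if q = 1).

A = (8, -7/2)

1. A_x = 8  [AD · BC = 51 ∩ 2·signedArea(ACB) = 68]
2. A_y = -7/2  [AD · BC = 51 ∩ 2·signedArea(ACB) = 68]
   → A = (8, -7/2)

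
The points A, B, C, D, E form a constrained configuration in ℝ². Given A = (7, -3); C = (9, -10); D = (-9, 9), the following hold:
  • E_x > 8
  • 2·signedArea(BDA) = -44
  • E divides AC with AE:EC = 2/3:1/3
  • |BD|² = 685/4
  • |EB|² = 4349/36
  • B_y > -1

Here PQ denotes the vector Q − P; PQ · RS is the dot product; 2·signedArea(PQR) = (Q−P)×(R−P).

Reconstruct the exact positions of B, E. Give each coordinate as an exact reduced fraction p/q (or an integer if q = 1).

B = (0, -1/2)
E = (25/3, -23/3)

1. E_x = 25/3  [E divides AC with AE:EC = 2/3:1/3]
2. E_y = -23/3  [E divides AC with AE:EC = 2/3:1/3]
   → E = (25/3, -23/3)
3. B_x = 0  [line 12·x + 16·y + 8 = 0 ∩ |EB|² = 4349/36]
4. B_y = -1/2  [line 12·x + 16·y + 8 = 0 ∩ |EB|² = 4349/36]
   → B = (0, -1/2)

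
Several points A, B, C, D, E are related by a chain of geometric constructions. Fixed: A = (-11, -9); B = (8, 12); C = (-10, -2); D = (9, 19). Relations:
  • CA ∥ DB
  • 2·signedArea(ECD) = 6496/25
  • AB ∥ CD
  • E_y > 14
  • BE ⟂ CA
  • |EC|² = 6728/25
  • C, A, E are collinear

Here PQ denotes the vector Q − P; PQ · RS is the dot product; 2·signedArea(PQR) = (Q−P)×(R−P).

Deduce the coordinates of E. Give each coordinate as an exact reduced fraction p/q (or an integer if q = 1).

E = (-192/25, 356/25)

1. E_x = -192/25  [C, A, E are collinear ∩ BE ⟂ CA]
2. E_y = 356/25  [C, A, E are collinear ∩ BE ⟂ CA]
   → E = (-192/25, 356/25)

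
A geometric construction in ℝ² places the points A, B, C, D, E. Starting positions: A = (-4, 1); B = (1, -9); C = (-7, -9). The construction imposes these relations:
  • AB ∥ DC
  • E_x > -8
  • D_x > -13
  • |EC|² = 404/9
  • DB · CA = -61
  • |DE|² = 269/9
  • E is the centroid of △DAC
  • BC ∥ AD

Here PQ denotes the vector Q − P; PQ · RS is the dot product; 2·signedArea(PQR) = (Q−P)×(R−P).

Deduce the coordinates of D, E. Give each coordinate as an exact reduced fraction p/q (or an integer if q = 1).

1. D_x = -12  [AB ∥ DC ∩ BC ∥ AD]
2. D_y = 1  [AB ∥ DC ∩ BC ∥ AD]
   → D = (-12, 1)
3. E_x = -23/3  [E is the centroid of △DAC]
4. E_y = -7/3  [E is the centroid of △DAC]
   → E = (-23/3, -7/3)

D = (-12, 1)
E = (-23/3, -7/3)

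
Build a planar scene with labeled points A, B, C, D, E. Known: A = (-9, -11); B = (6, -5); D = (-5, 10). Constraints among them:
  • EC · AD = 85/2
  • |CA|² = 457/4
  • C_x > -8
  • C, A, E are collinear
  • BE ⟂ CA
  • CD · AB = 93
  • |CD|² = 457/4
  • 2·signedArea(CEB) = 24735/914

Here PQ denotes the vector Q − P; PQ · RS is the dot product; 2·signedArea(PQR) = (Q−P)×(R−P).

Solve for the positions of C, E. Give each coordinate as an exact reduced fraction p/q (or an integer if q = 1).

1. C_x = -7  [line -15·x + -6·y + -108 = 0 ∩ |CD|² = 457/4]
2. C_y = -1/2  [line -15·x + -6·y + -108 = 0 ∩ |CD|² = 457/4]
   → C = (-7, -1/2)
3. E_x = -3369/457  [C, A, E are collinear ∩ BE ⟂ CA]
4. E_y = -1121/457  [C, A, E are collinear ∩ BE ⟂ CA]
   → E = (-3369/457, -1121/457)

C = (-7, -1/2)
E = (-3369/457, -1121/457)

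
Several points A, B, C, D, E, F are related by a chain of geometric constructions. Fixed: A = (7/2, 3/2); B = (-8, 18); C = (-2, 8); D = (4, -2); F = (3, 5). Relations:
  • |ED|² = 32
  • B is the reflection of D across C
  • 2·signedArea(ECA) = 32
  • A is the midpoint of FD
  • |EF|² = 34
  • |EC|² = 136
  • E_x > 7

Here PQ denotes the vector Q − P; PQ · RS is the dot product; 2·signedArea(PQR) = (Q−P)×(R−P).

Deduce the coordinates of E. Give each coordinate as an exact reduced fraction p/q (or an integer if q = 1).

1. E_x = 8  [line 13/2·x + 11/2·y + -63 = 0 ∩ |EF|² = 34]
2. E_y = 2  [line 13/2·x + 11/2·y + -63 = 0 ∩ |EF|² = 34]
   → E = (8, 2)

E = (8, 2)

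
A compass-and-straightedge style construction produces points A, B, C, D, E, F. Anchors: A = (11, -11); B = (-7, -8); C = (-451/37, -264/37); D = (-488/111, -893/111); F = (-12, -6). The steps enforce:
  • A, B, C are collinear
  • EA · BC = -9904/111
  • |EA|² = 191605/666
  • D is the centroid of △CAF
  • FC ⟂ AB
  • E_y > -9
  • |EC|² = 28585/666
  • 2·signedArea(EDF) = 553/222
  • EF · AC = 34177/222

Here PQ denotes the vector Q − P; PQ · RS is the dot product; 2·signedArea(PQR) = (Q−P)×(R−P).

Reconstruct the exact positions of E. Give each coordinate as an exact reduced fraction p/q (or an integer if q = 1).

E = (-1265/222, -1781/222)

1. E_x = -1265/222  [EA · BC = -9904/111 ∩ 2·signedArea(EDF) = 553/222]
2. E_y = -1781/222  [EA · BC = -9904/111 ∩ 2·signedArea(EDF) = 553/222]
   → E = (-1265/222, -1781/222)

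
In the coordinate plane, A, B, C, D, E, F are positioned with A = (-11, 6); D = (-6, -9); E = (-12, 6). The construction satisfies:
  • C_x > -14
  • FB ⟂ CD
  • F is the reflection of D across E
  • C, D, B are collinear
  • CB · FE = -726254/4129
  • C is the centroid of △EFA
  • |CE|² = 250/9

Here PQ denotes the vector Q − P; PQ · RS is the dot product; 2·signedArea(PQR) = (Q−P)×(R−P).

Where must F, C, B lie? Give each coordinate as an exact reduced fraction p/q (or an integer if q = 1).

B = (-72522/4129, 87399/4129)
C = (-41/3, 11)
F = (-18, 21)

1. F_x = -18  [F is the reflection of D across E]
2. F_y = 21  [F is the reflection of D across E]
   → F = (-18, 21)
3. C_x = -41/3  [C is the centroid of △EFA]
4. C_y = 11  [C is the centroid of △EFA]
   → C = (-41/3, 11)
5. B_x = -72522/4129  [C, D, B are collinear ∩ FB ⟂ CD]
6. B_y = 87399/4129  [C, D, B are collinear ∩ FB ⟂ CD]
   → B = (-72522/4129, 87399/4129)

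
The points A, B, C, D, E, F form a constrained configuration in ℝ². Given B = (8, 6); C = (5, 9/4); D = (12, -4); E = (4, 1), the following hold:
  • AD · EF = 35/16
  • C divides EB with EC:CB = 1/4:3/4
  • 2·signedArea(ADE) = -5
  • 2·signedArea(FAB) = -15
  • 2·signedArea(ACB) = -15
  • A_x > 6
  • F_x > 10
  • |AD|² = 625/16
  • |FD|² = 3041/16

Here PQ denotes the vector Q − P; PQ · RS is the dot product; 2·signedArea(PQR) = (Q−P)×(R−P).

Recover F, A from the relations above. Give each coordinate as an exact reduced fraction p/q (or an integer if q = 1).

1. A_x = 7  [2·signedArea(ADE) = -5 ∩ 2·signedArea(ACB) = -15]
2. A_y = -1/4  [2·signedArea(ADE) = -5 ∩ 2·signedArea(ACB) = -15]
   → A = (7, -1/4)
3. F_x = 11  [2·signedArea(FAB) = -15 ∩ AD · EF = 35/16]
4. F_y = 39/4  [2·signedArea(FAB) = -15 ∩ AD · EF = 35/16]
   → F = (11, 39/4)

A = (7, -1/4)
F = (11, 39/4)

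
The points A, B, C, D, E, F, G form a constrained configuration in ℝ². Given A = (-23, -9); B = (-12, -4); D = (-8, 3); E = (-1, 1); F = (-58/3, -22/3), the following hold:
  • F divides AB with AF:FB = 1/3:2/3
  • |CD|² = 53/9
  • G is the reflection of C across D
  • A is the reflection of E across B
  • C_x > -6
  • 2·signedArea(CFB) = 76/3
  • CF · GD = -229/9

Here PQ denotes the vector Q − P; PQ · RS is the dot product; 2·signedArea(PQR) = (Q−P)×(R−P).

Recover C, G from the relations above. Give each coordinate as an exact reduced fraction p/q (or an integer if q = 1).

1. C_x = -17/3  [line -10/3·x + 22/3·y + -36 = 0 ∩ |CD|² = 53/9]
2. C_y = 7/3  [line -10/3·x + 22/3·y + -36 = 0 ∩ |CD|² = 53/9]
   → C = (-17/3, 7/3)
3. G_x = -31/3  [CF · GD = -229/9 ∩ G is the reflection of C across D]
4. G_y = 11/3  [CF · GD = -229/9 ∩ G is the reflection of C across D]
   → G = (-31/3, 11/3)

C = (-17/3, 7/3)
G = (-31/3, 11/3)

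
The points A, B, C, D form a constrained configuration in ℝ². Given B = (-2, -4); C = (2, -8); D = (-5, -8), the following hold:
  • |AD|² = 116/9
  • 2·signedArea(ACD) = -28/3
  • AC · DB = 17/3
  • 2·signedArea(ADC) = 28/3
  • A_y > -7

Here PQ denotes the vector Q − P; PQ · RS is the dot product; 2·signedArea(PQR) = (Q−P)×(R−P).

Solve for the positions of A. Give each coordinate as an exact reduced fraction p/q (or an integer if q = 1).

1. A_x = -5/3  [2·signedArea(ACD) = -28/3 ∩ AC · DB = 17/3]
2. A_y = -20/3  [2·signedArea(ACD) = -28/3 ∩ AC · DB = 17/3]
   → A = (-5/3, -20/3)

A = (-5/3, -20/3)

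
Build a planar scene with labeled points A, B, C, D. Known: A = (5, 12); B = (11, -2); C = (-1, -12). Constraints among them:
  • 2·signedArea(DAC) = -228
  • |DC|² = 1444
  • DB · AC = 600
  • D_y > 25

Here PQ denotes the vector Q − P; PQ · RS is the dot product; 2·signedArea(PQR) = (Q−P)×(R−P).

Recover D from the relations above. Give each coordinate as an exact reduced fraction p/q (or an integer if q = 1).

D = (-1, 26)

1. D_x = -1  [2·signedArea(DAC) = -228 ∩ DB · AC = 600]
2. D_y = 26  [2·signedArea(DAC) = -228 ∩ DB · AC = 600]
   → D = (-1, 26)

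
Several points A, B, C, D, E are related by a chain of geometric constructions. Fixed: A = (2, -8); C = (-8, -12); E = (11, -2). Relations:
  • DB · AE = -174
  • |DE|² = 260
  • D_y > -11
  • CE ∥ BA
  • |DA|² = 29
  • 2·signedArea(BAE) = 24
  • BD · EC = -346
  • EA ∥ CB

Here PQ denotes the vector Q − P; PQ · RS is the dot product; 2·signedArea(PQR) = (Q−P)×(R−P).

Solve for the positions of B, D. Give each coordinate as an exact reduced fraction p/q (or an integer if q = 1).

1. B_x = -17  [CE ∥ BA ∩ EA ∥ CB]
2. B_y = -18  [CE ∥ BA ∩ EA ∥ CB]
   → B = (-17, -18)
3. D_x = -3  [DB · AE = -174 ∩ BD · EC = -346]
4. D_y = -10  [DB · AE = -174 ∩ BD · EC = -346]
   → D = (-3, -10)

B = (-17, -18)
D = (-3, -10)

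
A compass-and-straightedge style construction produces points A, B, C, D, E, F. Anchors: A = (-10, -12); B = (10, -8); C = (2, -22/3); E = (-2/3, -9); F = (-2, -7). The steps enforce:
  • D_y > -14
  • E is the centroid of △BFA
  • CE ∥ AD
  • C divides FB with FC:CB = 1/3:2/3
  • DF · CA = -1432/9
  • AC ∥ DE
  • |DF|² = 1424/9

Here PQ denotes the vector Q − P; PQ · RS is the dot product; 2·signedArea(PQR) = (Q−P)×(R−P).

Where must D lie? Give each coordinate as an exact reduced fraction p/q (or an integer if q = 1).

D = (-38/3, -41/3)

1. D_x = -38/3  [AC ∥ DE ∩ CE ∥ AD]
2. D_y = -41/3  [AC ∥ DE ∩ CE ∥ AD]
   → D = (-38/3, -41/3)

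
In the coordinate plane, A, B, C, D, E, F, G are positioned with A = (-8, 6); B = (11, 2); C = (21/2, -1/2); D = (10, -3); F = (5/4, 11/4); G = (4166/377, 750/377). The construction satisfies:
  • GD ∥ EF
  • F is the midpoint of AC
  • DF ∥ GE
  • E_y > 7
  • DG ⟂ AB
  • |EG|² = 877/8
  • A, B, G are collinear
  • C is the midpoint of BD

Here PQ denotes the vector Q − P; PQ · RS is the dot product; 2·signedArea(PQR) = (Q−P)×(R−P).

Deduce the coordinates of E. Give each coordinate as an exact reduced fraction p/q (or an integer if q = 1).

1. E_x = 3469/1508  [GD ∥ EF ∩ DF ∥ GE]
2. E_y = 11671/1508  [GD ∥ EF ∩ DF ∥ GE]
   → E = (3469/1508, 11671/1508)

E = (3469/1508, 11671/1508)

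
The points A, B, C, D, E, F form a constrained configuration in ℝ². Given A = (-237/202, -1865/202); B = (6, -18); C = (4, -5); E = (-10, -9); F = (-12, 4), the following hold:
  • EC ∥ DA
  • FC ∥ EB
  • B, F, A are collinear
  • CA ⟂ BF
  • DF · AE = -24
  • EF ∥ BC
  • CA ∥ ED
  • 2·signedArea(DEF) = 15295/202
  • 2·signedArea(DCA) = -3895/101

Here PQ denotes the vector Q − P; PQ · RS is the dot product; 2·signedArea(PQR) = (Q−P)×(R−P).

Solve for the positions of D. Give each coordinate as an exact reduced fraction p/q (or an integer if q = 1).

D = (-3065/202, -2673/202)

1. D_x = -3065/202  [EC ∥ DA ∩ CA ∥ ED]
2. D_y = -2673/202  [EC ∥ DA ∩ CA ∥ ED]
   → D = (-3065/202, -2673/202)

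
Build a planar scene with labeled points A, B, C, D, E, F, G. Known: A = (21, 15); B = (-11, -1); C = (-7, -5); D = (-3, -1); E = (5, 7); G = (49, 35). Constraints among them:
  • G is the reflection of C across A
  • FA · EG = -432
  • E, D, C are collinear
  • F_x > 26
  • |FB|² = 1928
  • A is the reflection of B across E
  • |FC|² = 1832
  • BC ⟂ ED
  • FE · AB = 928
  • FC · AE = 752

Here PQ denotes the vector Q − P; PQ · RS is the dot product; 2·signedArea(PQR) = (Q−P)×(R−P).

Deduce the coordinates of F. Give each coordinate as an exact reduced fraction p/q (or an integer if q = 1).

1. F_x = 27  [FC · AE = 752 ∩ FA · EG = -432]
2. F_y = 21  [FC · AE = 752 ∩ FA · EG = -432]
   → F = (27, 21)

F = (27, 21)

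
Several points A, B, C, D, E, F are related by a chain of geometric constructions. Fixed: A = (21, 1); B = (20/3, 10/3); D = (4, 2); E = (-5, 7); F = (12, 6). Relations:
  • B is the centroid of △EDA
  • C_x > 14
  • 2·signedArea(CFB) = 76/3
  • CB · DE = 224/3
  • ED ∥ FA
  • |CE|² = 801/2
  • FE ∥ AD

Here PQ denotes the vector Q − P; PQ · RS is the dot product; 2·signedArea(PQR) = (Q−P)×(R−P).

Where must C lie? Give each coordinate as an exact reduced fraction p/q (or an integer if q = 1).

C = (29/2, 5/2)

1. C_x = 29/2  [2·signedArea(CFB) = 76/3 ∩ CB · DE = 224/3]
2. C_y = 5/2  [2·signedArea(CFB) = 76/3 ∩ CB · DE = 224/3]
   → C = (29/2, 5/2)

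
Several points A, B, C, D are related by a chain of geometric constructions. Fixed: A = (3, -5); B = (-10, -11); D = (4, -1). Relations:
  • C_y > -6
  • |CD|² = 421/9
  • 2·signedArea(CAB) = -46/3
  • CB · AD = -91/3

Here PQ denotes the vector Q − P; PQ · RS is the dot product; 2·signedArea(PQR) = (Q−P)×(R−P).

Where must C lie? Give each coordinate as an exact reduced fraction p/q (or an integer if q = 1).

C = (-1, -17/3)

1. C_x = -1  [2·signedArea(CAB) = -46/3 ∩ CB · AD = -91/3]
2. C_y = -17/3  [2·signedArea(CAB) = -46/3 ∩ CB · AD = -91/3]
   → C = (-1, -17/3)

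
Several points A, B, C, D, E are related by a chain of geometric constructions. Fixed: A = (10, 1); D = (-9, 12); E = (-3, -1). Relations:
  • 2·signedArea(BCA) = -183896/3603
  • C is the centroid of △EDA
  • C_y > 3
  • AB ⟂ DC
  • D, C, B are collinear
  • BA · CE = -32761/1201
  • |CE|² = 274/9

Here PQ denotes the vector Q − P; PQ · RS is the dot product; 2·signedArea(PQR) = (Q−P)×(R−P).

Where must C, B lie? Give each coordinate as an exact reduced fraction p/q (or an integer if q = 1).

B = (7666/1201, -3324/1201)
C = (-2/3, 4)

1. C_x = -2/3  [C is the centroid of △EDA]
2. C_y = 4  [C is the centroid of △EDA]
   → C = (-2/3, 4)
3. B_x = 7666/1201  [D, C, B are collinear ∩ AB ⟂ DC]
4. B_y = -3324/1201  [D, C, B are collinear ∩ AB ⟂ DC]
   → B = (7666/1201, -3324/1201)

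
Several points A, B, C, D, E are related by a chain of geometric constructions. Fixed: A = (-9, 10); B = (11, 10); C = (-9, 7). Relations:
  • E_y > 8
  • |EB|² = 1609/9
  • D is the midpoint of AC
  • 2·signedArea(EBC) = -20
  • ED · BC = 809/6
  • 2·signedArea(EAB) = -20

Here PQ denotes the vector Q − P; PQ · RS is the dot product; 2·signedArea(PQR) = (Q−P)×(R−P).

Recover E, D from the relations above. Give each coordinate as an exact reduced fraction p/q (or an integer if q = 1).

1. E_x = -7/3  [2·signedArea(EAB) = -20 ∩ 2·signedArea(EBC) = -20]
2. E_y = 9  [2·signedArea(EAB) = -20 ∩ 2·signedArea(EBC) = -20]
   → E = (-7/3, 9)
3. D_x = -9  [D is the midpoint of AC]
4. D_y = 17/2  [D is the midpoint of AC]
   → D = (-9, 17/2)

D = (-9, 17/2)
E = (-7/3, 9)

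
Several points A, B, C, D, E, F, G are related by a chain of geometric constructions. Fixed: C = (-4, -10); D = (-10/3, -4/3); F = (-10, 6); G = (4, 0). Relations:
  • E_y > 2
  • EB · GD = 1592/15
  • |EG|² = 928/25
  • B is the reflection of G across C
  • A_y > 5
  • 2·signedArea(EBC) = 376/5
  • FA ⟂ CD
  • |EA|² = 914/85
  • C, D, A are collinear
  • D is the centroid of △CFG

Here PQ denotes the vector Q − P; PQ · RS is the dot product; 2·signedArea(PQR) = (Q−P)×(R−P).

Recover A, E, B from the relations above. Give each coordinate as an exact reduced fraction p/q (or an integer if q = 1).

1. A_x = -239/85  [C, D, A are collinear ∩ FA ⟂ CD]
2. A_y = 463/85  [C, D, A are collinear ∩ FA ⟂ CD]
   → A = (-239/85, 463/85)
3. B_x = -12  [B is the reflection of G across C]
4. B_y = -20  [B is the reflection of G across C]
   → B = (-12, -20)
5. E_x = -8/5  [EB · GD = 1592/15 ∩ 2·signedArea(EBC) = 376/5]
6. E_y = 12/5  [EB · GD = 1592/15 ∩ 2·signedArea(EBC) = 376/5]
   → E = (-8/5, 12/5)

A = (-239/85, 463/85)
B = (-12, -20)
E = (-8/5, 12/5)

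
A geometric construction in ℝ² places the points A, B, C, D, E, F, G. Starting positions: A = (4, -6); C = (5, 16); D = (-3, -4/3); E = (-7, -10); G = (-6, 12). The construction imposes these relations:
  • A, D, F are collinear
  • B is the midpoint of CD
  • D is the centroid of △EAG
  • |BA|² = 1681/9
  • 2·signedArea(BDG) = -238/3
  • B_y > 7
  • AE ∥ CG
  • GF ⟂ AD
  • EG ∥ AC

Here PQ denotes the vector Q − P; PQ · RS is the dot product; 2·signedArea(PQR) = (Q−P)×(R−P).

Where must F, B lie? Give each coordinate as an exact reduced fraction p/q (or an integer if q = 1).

1. F_x = -146/13  [A, D, F are collinear ∩ GF ⟂ AD]
2. F_y = 54/13  [A, D, F are collinear ∩ GF ⟂ AD]
   → F = (-146/13, 54/13)
3. B_x = 1  [B is the midpoint of CD]
4. B_y = 22/3  [B is the midpoint of CD]
   → B = (1, 22/3)

B = (1, 22/3)
F = (-146/13, 54/13)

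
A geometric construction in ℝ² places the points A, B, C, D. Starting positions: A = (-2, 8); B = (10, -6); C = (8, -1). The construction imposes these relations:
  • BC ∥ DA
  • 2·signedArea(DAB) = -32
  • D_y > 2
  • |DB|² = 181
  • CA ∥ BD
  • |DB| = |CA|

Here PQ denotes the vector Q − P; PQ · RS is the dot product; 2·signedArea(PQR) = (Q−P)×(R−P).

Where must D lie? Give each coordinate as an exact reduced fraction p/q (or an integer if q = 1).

D = (0, 3)

1. D_x = 0  [BC ∥ DA ∩ CA ∥ BD]
2. D_y = 3  [BC ∥ DA ∩ CA ∥ BD]
   → D = (0, 3)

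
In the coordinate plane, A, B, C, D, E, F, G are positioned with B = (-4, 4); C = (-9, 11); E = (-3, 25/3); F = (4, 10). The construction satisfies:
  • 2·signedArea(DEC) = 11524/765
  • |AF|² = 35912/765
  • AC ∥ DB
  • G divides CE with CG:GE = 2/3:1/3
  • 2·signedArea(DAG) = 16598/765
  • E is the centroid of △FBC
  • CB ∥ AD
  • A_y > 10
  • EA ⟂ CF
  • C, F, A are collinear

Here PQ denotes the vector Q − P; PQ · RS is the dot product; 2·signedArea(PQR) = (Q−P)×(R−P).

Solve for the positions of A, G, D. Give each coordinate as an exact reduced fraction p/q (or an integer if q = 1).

1. A_x = -722/255  [C, F, A are collinear ∩ EA ⟂ CF]
2. A_y = 2684/255  [C, F, A are collinear ∩ EA ⟂ CF]
   → A = (-722/255, 2684/255)
3. G_x = -5  [G divides CE with CG:GE = 2/3:1/3]
4. G_y = 83/9  [G divides CE with CG:GE = 2/3:1/3]
   → G = (-5, 83/9)
5. D_x = 553/255  [AC ∥ DB ∩ CB ∥ AD]
6. D_y = 899/255  [AC ∥ DB ∩ CB ∥ AD]
   → D = (553/255, 899/255)

A = (-722/255, 2684/255)
D = (553/255, 899/255)
G = (-5, 83/9)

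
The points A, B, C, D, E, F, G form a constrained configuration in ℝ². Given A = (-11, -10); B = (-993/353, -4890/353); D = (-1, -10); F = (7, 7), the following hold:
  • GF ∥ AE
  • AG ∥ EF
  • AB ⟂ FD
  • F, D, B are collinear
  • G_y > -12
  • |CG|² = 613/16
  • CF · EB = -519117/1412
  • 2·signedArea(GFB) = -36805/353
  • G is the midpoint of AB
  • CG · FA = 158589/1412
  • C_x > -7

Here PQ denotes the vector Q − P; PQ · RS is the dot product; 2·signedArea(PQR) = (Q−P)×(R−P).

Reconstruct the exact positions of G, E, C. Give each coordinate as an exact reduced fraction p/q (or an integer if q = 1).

1. G_x = -2438/353  [G is the midpoint of AB]
2. G_y = -4210/353  [G is the midpoint of AB]
   → G = (-2438/353, -4210/353)
3. E_x = 1026/353  [AG ∥ EF ∩ GF ∥ AE]
4. E_y = 3151/353  [AG ∥ EF ∩ GF ∥ AE]
   → E = (1026/353, 3151/353)
5. C_x = -13/2  [CF · EB = -519117/1412 ∩ CG · FA = 158589/1412]
6. C_y = -23/4  [CF · EB = -519117/1412 ∩ CG · FA = 158589/1412]
   → C = (-13/2, -23/4)

C = (-13/2, -23/4)
E = (1026/353, 3151/353)
G = (-2438/353, -4210/353)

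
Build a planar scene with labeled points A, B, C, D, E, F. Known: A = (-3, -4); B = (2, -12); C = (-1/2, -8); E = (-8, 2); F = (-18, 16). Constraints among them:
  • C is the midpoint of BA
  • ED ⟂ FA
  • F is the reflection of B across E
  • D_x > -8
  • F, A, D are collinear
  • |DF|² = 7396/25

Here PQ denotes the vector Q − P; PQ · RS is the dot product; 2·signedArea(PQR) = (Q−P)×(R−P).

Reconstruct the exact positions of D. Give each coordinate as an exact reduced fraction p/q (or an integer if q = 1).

1. D_x = -192/25  [F, A, D are collinear ∩ ED ⟂ FA]
2. D_y = 56/25  [F, A, D are collinear ∩ ED ⟂ FA]
   → D = (-192/25, 56/25)

D = (-192/25, 56/25)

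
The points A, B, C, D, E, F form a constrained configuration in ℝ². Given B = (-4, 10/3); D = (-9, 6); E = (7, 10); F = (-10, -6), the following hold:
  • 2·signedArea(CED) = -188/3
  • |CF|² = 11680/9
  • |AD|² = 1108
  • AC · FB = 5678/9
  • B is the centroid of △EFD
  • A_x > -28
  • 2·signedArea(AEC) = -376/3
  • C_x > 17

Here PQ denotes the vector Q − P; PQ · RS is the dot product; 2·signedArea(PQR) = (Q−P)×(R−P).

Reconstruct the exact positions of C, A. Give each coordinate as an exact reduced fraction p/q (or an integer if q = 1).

A = (-27, -22)
C = (18, 50/3)

1. C_x = 18  [line 4·x + -16·y + 584/3 = 0 ∩ |CF|² = 11680/9]
2. C_y = 50/3  [line 4·x + -16·y + 584/3 = 0 ∩ |CF|² = 11680/9]
   → C = (18, 50/3)
3. A_x = -27  [2·signedArea(AEC) = -376/3 ∩ AC · FB = 5678/9]
4. A_y = -22  [2·signedArea(AEC) = -376/3 ∩ AC · FB = 5678/9]
   → A = (-27, -22)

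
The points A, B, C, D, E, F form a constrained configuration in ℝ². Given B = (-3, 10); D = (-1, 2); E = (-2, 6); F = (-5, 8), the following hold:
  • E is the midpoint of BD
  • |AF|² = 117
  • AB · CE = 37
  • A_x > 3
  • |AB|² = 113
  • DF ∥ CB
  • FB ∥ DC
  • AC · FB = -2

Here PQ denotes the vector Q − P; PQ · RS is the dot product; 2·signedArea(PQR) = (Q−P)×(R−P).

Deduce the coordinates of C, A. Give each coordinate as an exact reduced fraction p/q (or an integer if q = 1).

A = (4, 2)
C = (1, 4)

1. C_x = 1  [DF ∥ CB ∩ FB ∥ DC]
2. C_y = 4  [DF ∥ CB ∩ FB ∥ DC]
   → C = (1, 4)
3. A_x = 4  [AB · CE = 37 ∩ AC · FB = -2]
4. A_y = 2  [AB · CE = 37 ∩ AC · FB = -2]
   → A = (4, 2)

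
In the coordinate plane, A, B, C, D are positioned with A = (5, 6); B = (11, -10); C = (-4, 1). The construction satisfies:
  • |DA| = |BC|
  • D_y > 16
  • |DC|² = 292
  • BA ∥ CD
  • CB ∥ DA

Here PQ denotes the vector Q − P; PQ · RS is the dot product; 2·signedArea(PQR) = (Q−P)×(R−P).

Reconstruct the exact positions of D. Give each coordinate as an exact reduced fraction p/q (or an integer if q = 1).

D = (-10, 17)

1. D_x = -10  [CB ∥ DA ∩ BA ∥ CD]
2. D_y = 17  [CB ∥ DA ∩ BA ∥ CD]
   → D = (-10, 17)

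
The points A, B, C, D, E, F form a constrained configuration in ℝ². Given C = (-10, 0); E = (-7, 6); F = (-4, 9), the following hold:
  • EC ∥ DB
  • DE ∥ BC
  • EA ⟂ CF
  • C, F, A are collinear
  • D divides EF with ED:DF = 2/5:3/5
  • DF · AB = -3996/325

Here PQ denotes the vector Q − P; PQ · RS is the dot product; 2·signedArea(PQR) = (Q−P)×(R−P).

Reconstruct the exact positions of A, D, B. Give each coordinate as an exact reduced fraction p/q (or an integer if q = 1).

A = (-82/13, 72/13)
B = (-44/5, 6/5)
D = (-29/5, 36/5)

1. A_x = -82/13  [C, F, A are collinear ∩ EA ⟂ CF]
2. A_y = 72/13  [C, F, A are collinear ∩ EA ⟂ CF]
   → A = (-82/13, 72/13)
3. D_x = -29/5  [D divides EF with ED:DF = 2/5:3/5]
4. D_y = 36/5  [D divides EF with ED:DF = 2/5:3/5]
   → D = (-29/5, 36/5)
5. B_x = -44/5  [DE ∥ BC ∩ EC ∥ DB]
6. B_y = 6/5  [DE ∥ BC ∩ EC ∥ DB]
   → B = (-44/5, 6/5)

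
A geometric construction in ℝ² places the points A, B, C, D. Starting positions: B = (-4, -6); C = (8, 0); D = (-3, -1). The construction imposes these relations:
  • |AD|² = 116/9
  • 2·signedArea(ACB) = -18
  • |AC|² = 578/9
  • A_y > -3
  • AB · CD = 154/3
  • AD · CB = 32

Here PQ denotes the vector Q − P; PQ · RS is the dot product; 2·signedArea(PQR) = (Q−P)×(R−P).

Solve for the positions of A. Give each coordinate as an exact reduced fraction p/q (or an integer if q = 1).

A = (1/3, -7/3)

1. A_x = 1/3  [AD · CB = 32 ∩ 2·signedArea(ACB) = -18]
2. A_y = -7/3  [AD · CB = 32 ∩ 2·signedArea(ACB) = -18]
   → A = (1/3, -7/3)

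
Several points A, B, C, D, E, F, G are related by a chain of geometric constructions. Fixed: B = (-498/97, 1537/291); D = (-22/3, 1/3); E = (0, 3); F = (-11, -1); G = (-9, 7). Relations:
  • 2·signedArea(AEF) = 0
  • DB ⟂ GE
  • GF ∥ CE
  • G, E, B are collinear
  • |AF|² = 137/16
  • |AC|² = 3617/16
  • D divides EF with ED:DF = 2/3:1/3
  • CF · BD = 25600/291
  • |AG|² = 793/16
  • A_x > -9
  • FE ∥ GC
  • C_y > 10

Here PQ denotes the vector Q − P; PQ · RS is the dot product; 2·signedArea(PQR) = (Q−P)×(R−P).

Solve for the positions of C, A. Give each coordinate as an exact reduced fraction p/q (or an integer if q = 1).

1. C_x = 2  [GF ∥ CE ∩ FE ∥ GC]
2. C_y = 11  [GF ∥ CE ∩ FE ∥ GC]
   → C = (2, 11)
3. A_x = -33/4  [line 4·x + -11·y + 33 = 0 ∩ |AF|² = 137/16]
4. A_y = 0  [line 4·x + -11·y + 33 = 0 ∩ |AF|² = 137/16]
   → A = (-33/4, 0)

A = (-33/4, 0)
C = (2, 11)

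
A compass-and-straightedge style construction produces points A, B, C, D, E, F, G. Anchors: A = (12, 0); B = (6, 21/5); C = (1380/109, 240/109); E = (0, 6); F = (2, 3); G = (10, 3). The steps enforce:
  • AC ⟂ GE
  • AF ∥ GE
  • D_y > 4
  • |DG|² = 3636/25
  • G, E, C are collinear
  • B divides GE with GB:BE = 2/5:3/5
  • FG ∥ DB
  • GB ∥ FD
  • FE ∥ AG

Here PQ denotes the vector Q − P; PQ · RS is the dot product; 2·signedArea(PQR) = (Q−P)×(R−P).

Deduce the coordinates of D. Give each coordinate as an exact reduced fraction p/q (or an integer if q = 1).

D = (-2, 21/5)

1. D_x = -2  [FG ∥ DB ∩ GB ∥ FD]
2. D_y = 21/5  [FG ∥ DB ∩ GB ∥ FD]
   → D = (-2, 21/5)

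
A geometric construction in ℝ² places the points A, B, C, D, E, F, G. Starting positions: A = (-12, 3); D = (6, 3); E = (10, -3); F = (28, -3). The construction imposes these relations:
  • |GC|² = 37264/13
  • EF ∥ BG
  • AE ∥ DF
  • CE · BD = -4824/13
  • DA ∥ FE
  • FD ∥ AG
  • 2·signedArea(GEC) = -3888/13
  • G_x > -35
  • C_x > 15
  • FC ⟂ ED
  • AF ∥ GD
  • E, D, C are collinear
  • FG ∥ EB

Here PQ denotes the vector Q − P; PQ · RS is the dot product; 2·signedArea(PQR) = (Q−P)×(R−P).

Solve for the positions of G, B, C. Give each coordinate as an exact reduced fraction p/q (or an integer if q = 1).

1. G_x = -34  [AF ∥ GD ∩ FD ∥ AG]
2. G_y = 9  [AF ∥ GD ∩ FD ∥ AG]
   → G = (-34, 9)
3. B_x = -52  [EF ∥ BG ∩ FG ∥ EB]
4. B_y = 9  [EF ∥ BG ∩ FG ∥ EB]
   → B = (-52, 9)
5. C_x = 202/13  [E, D, C are collinear ∩ FC ⟂ ED]
6. C_y = -147/13  [E, D, C are collinear ∩ FC ⟂ ED]
   → C = (202/13, -147/13)

B = (-52, 9)
C = (202/13, -147/13)
G = (-34, 9)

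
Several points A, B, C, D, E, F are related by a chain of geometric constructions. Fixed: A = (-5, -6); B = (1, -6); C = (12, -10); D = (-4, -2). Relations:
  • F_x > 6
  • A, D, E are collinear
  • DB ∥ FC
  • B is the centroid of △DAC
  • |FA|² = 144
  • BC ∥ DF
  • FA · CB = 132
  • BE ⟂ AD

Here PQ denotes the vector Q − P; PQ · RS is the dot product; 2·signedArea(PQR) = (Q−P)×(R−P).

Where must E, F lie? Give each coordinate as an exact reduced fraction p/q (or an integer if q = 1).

1. E_x = -79/17  [A, D, E are collinear ∩ BE ⟂ AD]
2. E_y = -78/17  [A, D, E are collinear ∩ BE ⟂ AD]
   → E = (-79/17, -78/17)
3. F_x = 7  [DB ∥ FC ∩ BC ∥ DF]
4. F_y = -6  [DB ∥ FC ∩ BC ∥ DF]
   → F = (7, -6)

E = (-79/17, -78/17)
F = (7, -6)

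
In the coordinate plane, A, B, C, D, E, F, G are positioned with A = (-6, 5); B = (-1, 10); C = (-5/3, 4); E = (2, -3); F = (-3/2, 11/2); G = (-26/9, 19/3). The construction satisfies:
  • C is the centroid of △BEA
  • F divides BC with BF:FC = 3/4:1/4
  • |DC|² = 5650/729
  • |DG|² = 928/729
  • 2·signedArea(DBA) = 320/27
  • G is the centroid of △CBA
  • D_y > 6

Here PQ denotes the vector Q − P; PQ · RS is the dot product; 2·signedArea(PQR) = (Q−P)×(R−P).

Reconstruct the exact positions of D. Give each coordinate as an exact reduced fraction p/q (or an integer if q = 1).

D = (-50/27, 61/9)

1. D_x = -50/27  [line 5·x + -5·y + 1165/27 = 0 ∩ |DG|² = 928/729]
2. D_y = 61/9  [line 5·x + -5·y + 1165/27 = 0 ∩ |DG|² = 928/729]
   → D = (-50/27, 61/9)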